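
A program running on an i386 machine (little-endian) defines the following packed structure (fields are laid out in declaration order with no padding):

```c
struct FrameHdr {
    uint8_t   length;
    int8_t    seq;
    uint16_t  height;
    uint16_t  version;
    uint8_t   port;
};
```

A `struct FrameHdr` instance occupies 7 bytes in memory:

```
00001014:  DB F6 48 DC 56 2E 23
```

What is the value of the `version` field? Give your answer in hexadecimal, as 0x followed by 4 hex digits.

`version` follows `length` (1 B), `seq` (1 B), `height` (2 B), so it starts at offset 1 + 1 + 2 = 4 and occupies 2 bytes.
Bytes at offsets 4..5: 56 2E.
In little-endian order the low byte comes first in memory.
Reassemble most-significant byte first: 2E 56 → 0x2E56.

0x2E56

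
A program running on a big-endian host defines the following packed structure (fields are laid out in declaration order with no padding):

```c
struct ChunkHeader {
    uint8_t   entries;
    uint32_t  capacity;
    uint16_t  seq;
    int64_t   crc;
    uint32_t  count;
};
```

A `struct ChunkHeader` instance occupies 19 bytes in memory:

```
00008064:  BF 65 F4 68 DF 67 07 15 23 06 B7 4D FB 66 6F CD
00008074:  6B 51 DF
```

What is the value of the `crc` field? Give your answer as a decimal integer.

`crc` follows `entries` (1 B), `capacity` (4 B), `seq` (2 B), so it starts at offset 1 + 4 + 2 = 7 and occupies 8 bytes.
Bytes at offsets 7..14: 15 23 06 B7 4D FB 66 6F.
In big-endian order the high byte comes first in memory.
The bytes are already most-significant first: 0x152306B74DFB666F.
0x152306B74DFB666F = 1523068483338462831.

1523068483338462831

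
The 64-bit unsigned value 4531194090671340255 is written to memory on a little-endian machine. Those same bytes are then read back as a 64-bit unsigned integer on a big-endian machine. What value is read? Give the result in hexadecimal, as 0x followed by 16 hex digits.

4531194090671340255 in 64-bit hexadecimal is 0x3EE20904A6D07ADF.
Stored little-endian, the bytes at ascending addresses are DF 7A D0 A6 04 09 E2 3E.
Read back as big-endian, the last byte is least significant, giving 0xDF7AD0A60409E23E.

0xDF7AD0A60409E23E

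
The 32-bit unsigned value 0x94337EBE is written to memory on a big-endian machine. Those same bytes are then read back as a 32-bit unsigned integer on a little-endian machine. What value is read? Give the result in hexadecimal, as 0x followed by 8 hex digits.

Stored big-endian, the bytes at ascending addresses are 94 33 7E BE.
Read back as little-endian, the first byte is least significant, giving 0xBE7E3394.

0xBE7E3394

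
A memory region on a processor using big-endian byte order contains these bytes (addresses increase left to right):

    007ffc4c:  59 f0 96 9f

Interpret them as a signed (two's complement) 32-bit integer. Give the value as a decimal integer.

Big-endian: lowest address holds the most-significant byte.
The bytes are already most-significant first: 0x59F0969F.
0x59F0969F = 1508939423.

1508939423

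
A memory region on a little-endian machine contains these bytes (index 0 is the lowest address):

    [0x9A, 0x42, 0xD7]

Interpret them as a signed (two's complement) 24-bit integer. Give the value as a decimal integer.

-2669926

Little-endian: lowest address holds the least-significant byte.
Reassemble most-significant byte first: D7 42 9A → 0xD7429A.
Top bit is set, so as a signed 24-bit value this is 0xD7429A − 2^24 = -2669926.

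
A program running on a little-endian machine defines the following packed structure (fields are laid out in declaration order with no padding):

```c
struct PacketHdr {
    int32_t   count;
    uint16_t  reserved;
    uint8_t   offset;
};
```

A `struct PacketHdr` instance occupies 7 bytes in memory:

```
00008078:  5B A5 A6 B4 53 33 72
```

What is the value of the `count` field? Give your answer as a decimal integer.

-1264147109

`count` is the first field, at byte offset 0, occupying 4 bytes.
Bytes at offsets 0..3: 5B A5 A6 B4.
Little-endian: lowest address holds the least-significant byte.
Reassemble most-significant byte first: B4 A6 A5 5B → 0xB4A6A55B.
Top bit is set, so as a signed 32-bit value this is 0xB4A6A55B − 2^32 = -1264147109.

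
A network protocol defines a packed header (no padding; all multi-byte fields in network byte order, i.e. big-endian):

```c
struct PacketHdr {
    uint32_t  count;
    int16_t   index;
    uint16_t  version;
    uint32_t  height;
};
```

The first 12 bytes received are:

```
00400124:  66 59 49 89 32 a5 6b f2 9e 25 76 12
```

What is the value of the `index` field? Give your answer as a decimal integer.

12965

`index` follows `count` (4 bytes), so it starts at byte offset 4 and occupies 2 bytes.
Bytes at offsets 4..5: 32 A5.
Big-endian: lowest address holds the most-significant byte.
The bytes are already most-significant first: 0x32A5.
0x32A5 = 12965.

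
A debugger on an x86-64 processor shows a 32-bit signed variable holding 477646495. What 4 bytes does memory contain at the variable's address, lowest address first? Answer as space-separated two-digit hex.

477646495 in hexadecimal, padded to 32 bits, is 0x1C784E9F.
Split into bytes (most-significant first): 1C 78 4E 9F.
In little-endian order the low byte comes first in memory.
So at ascending addresses the bytes are 9F 4E 78 1C.

9F 4E 78 1C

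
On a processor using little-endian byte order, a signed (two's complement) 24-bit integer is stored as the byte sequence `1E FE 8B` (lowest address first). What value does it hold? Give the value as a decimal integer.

-7602658

Little-endian stores the least-significant byte at the lowest address.
Reassemble most-significant byte first: 8B FE 1E → 0x8BFE1E.
Top bit is set, so as a signed 24-bit value this is 0x8BFE1E − 2^24 = -7602658.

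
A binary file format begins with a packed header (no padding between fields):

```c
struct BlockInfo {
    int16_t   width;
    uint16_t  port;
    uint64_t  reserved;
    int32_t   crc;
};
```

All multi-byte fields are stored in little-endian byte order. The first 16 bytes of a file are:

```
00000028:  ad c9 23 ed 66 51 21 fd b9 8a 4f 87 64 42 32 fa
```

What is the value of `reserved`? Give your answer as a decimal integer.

9750164249700815206

`reserved` follows `width` (2 B), `port` (2 B), so it starts at offset 2 + 2 = 4 and occupies 8 bytes.
Bytes at offsets 4..11: 66 51 21 FD B9 8A 4F 87.
Little-endian stores the least-significant byte at the lowest address.
Reassemble most-significant byte first: 87 4F 8A B9 FD 21 51 66 → 0x874F8AB9FD215166.
0x874F8AB9FD215166 = 9750164249700815206.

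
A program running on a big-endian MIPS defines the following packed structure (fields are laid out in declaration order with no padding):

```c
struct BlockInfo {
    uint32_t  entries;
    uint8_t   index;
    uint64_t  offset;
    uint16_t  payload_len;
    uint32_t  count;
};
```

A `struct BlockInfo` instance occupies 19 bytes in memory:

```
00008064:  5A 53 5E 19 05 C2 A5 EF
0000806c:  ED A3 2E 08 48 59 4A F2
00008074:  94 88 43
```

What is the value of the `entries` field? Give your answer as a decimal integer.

1515413017

`entries` is the first field, at byte offset 0, occupying 4 bytes.
Bytes at offsets 0..3: 5A 53 5E 19.
In big-endian order the high byte comes first in memory.
The bytes are already most-significant first: 0x5A535E19.
0x5A535E19 = 1515413017.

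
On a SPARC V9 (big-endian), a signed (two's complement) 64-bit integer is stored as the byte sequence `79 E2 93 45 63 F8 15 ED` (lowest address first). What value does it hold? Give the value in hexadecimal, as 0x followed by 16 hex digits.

0x79E2934563F815ED

In big-endian order the high byte comes first in memory.
The bytes are already most-significant first: 0x79E2934563F815ED.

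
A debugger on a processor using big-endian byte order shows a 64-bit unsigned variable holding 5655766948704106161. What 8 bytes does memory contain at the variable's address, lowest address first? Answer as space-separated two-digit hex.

5655766948704106161 in hexadecimal, padded to 64 bits, is 0x4E7D521305E736B1.
Split into bytes (most-significant first): 4E 7D 52 13 05 E7 36 B1.
Big-endian: lowest address holds the most-significant byte.
So the memory order matches the most-significant-first order: 4E 7D 52 13 05 E7 36 B1.

4E 7D 52 13 05 E7 36 B1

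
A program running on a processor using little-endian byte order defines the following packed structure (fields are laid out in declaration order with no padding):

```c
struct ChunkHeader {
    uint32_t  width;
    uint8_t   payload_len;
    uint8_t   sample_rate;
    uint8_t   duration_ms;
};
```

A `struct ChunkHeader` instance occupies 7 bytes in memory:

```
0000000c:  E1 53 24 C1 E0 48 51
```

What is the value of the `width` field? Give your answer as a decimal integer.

3240383457

`width` is the first field, at byte offset 0, occupying 4 bytes.
Bytes at offsets 0..3: E1 53 24 C1.
Little-endian: lowest address holds the least-significant byte.
Reassemble most-significant byte first: C1 24 53 E1 → 0xC12453E1.
0xC12453E1 = 3240383457.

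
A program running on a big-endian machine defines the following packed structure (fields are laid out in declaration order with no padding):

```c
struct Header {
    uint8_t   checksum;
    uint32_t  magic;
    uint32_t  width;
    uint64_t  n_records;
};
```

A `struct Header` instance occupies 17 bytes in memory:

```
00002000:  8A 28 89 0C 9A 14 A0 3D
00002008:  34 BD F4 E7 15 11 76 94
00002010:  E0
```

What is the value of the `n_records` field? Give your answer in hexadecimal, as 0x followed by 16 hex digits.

`n_records` follows `checksum` (1 B), `magic` (4 B), `width` (4 B), so it starts at offset 1 + 4 + 4 = 9 and occupies 8 bytes.
Bytes at offsets 9..16: BD F4 E7 15 11 76 94 E0.
In big-endian order the high byte comes first in memory.
The bytes are already most-significant first: 0xBDF4E715117694E0.

0xBDF4E715117694E0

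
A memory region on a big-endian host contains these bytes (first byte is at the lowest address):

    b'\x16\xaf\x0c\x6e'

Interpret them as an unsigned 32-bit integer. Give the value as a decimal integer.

Big-endian stores the most-significant byte at the lowest address.
The bytes are already most-significant first: 0x16AF0C6E.
0x16AF0C6E = 380570734.

380570734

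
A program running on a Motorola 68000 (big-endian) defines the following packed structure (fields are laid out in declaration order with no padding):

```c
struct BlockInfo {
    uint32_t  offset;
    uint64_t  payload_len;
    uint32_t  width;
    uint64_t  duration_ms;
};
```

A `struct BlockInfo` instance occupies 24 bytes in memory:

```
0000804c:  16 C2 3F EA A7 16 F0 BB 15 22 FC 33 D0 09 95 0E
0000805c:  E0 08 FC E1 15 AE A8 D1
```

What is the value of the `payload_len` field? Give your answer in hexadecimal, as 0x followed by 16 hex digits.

0xA716F0BB1522FC33

`payload_len` follows `offset` (4 bytes), so it starts at byte offset 4 and occupies 8 bytes.
Bytes at offsets 4..11: A7 16 F0 BB 15 22 FC 33.
In big-endian order the high byte comes first in memory.
The bytes are already most-significant first: 0xA716F0BB1522FC33.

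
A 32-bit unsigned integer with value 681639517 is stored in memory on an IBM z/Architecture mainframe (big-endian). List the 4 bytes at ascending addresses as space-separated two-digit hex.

28 A0 FE 5D

681639517 in hexadecimal, padded to 32 bits, is 0x28A0FE5D.
Split into bytes (most-significant first): 28 A0 FE 5D.
In big-endian order the high byte comes first in memory.
So the memory order matches the most-significant-first order: 28 A0 FE 5D.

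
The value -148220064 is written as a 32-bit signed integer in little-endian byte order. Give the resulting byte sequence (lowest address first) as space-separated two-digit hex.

Two's complement of -148220064 in 32 bits: 148220064 = 0x08D5A8A0; invert → 0xF72A575F; add 1 → 0xF72A5760.
Split into bytes (most-significant first): F7 2A 57 60.
Little-endian stores the least-significant byte at the lowest address.
So at ascending addresses the bytes are 60 57 2A F7.

60 57 2A F7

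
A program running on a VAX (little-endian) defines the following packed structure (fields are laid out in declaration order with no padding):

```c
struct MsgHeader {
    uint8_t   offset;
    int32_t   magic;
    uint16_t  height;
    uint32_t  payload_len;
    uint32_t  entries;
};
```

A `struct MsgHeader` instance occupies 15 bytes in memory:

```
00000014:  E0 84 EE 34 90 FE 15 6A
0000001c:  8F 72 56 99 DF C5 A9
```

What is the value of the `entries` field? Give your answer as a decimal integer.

`entries` follows `offset` (1 B), `magic` (4 B), `height` (2 B), `payload_len` (4 B), so it starts at offset 1 + 4 + 2 + 4 = 11 and occupies 4 bytes.
Bytes at offsets 11..14: 99 DF C5 A9.
Little-endian stores the least-significant byte at the lowest address.
Reassemble most-significant byte first: A9 C5 DF 99 → 0xA9C5DF99.
0xA9C5DF99 = 2848317337.

2848317337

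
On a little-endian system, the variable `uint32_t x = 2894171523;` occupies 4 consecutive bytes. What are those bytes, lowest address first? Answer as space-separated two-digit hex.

2894171523 in hexadecimal, padded to 32 bits, is 0xAC818D83.
Split into bytes (most-significant first): AC 81 8D 83.
Little-endian stores the least-significant byte at the lowest address.
So at ascending addresses the bytes are 83 8D 81 AC.

83 8D 81 AC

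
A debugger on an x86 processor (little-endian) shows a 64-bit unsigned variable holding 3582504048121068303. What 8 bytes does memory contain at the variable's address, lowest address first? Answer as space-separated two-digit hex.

0F BB A7 6A 73 9C B7 31

3582504048121068303 in hexadecimal, padded to 64 bits, is 0x31B79C736AA7BB0F.
Split into bytes (most-significant first): 31 B7 9C 73 6A A7 BB 0F.
Little-endian: lowest address holds the least-significant byte.
So at ascending addresses the bytes are 0F BB A7 6A 73 9C B7 31.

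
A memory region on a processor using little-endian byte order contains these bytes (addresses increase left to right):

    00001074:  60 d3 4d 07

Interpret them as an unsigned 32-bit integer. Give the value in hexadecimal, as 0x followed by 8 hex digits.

In little-endian order the low byte comes first in memory.
Reassemble most-significant byte first: 07 4D D3 60 → 0x074DD360.

0x074DD360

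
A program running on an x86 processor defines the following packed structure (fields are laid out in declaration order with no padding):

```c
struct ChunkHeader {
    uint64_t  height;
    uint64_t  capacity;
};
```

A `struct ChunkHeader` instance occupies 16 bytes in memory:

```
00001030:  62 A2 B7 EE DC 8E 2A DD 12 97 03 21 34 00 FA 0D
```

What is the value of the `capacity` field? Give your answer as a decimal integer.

1007117690562909970

`capacity` follows `height` (8 bytes), so it starts at byte offset 8 and occupies 8 bytes.
Bytes at offsets 8..15: 12 97 03 21 34 00 FA 0D.
Little-endian stores the least-significant byte at the lowest address.
Reassemble most-significant byte first: 0D FA 00 34 21 03 97 12 → 0x0DFA003421039712.
0x0DFA003421039712 = 1007117690562909970.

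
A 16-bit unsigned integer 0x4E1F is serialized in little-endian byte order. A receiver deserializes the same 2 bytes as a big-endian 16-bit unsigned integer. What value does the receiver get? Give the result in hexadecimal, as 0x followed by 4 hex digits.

Stored little-endian, the bytes at ascending addresses are 1F 4E.
Read back as big-endian, the last byte is least significant, giving 0x1F4E.

0x1F4E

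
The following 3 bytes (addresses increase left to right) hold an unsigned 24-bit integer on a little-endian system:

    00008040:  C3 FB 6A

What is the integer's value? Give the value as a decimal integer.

Little-endian stores the least-significant byte at the lowest address.
Reassemble most-significant byte first: 6A FB C3 → 0x6AFBC3.
0x6AFBC3 = 7011267.

7011267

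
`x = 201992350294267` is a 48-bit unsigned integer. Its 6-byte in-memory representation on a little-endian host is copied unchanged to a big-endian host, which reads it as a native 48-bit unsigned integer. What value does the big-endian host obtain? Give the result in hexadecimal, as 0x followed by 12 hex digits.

201992350294267 in 48-bit hexadecimal is 0xB7B6024960FB.
Stored little-endian, the bytes at ascending addresses are FB 60 49 02 B6 B7.
Read back as big-endian, the last byte is least significant, giving 0xFB604902B6B7.

0xFB604902B6B7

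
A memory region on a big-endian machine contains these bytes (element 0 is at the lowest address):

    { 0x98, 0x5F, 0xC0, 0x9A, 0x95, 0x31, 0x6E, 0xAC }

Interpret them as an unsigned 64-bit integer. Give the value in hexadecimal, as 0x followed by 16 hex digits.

In big-endian order the high byte comes first in memory.
The bytes are already most-significant first: 0x985FC09A95316EAC.

0x985FC09A95316EAC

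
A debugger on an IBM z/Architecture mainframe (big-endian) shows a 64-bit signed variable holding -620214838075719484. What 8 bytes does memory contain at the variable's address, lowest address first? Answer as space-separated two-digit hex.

F7 64 8D E4 0C 12 00 C4

Two's complement of -620214838075719484 in 64 bits: 620214838075719484 = 0x089B721BF3EDFF3C; invert → 0xF7648DE40C1200C3; add 1 → 0xF7648DE40C1200C4.
Split into bytes (most-significant first): F7 64 8D E4 0C 12 00 C4.
Big-endian stores the most-significant byte at the lowest address.
So the memory order matches the most-significant-first order: F7 64 8D E4 0C 12 00 C4.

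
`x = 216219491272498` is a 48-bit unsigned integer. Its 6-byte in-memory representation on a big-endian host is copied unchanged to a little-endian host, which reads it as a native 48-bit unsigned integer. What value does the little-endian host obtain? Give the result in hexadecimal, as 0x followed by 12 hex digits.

0x3287F885A6C4

216219491272498 in 48-bit hexadecimal is 0xC4A685F88732.
Stored big-endian, the bytes at ascending addresses are C4 A6 85 F8 87 32.
Read back as little-endian, the first byte is least significant, giving 0x3287F885A6C4.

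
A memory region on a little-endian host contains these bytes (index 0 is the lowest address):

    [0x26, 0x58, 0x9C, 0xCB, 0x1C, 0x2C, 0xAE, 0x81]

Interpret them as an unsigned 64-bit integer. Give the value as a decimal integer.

9344454779027085350

Little-endian: lowest address holds the least-significant byte.
Reassemble most-significant byte first: 81 AE 2C 1C CB 9C 58 26 → 0x81AE2C1CCB9C5826.
0x81AE2C1CCB9C5826 = 9344454779027085350.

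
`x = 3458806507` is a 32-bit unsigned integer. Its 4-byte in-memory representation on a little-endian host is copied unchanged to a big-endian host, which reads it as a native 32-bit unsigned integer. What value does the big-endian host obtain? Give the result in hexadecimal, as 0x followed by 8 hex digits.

0xEB3229CE

3458806507 in 32-bit hexadecimal is 0xCE2932EB.
Stored little-endian, the bytes at ascending addresses are EB 32 29 CE.
Read back as big-endian, the last byte is least significant, giving 0xEB3229CE.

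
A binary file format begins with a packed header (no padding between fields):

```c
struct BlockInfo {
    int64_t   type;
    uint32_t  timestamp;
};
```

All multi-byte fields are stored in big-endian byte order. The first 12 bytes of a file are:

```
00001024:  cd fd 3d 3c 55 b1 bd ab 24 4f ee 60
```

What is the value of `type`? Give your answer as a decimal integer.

-3603656797481484885

`type` is the first field, at byte offset 0, occupying 8 bytes.
Bytes at offsets 0..7: CD FD 3D 3C 55 B1 BD AB.
Big-endian stores the most-significant byte at the lowest address.
The bytes are already most-significant first: 0xCDFD3D3C55B1BDAB.
Top bit is set, so as a signed 64-bit value this is 0xCDFD3D3C55B1BDAB − 2^64 = -3603656797481484885.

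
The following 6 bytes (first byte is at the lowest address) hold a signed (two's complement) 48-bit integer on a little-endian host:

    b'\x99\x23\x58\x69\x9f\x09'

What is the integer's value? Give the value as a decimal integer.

Little-endian stores the least-significant byte at the lowest address.
Reassemble most-significant byte first: 09 9F 69 58 23 99 → 0x099F69582399.
0x099F69582399 = 10580271834009.

10580271834009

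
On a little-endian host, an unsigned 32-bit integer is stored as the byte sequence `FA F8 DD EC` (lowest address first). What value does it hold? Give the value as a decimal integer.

In little-endian order the low byte comes first in memory.
Reassemble most-significant byte first: EC DD F8 FA → 0xECDDF8FA.
0xECDDF8FA = 3973970170.

3973970170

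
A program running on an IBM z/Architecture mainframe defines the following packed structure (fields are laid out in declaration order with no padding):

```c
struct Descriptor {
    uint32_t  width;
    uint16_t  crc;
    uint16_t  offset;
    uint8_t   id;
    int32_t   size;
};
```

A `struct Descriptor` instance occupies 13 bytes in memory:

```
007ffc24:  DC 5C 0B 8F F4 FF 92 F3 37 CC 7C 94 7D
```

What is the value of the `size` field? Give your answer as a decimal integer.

-864250755

`size` follows `width` (4 B), `crc` (2 B), `offset` (2 B), `id` (1 B), so it starts at offset 4 + 2 + 2 + 1 = 9 and occupies 4 bytes.
Bytes at offsets 9..12: CC 7C 94 7D.
Big-endian stores the most-significant byte at the lowest address.
The bytes are already most-significant first: 0xCC7C947D.
Top bit is set, so as a signed 32-bit value this is 0xCC7C947D − 2^32 = -864250755.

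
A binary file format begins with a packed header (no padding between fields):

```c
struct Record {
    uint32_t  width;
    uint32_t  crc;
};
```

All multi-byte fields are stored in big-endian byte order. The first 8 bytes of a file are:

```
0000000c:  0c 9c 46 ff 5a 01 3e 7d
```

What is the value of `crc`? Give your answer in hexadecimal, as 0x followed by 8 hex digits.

`crc` follows `width` (4 bytes), so it starts at byte offset 4 and occupies 4 bytes.
Bytes at offsets 4..7: 5A 01 3E 7D.
Big-endian stores the most-significant byte at the lowest address.
The bytes are already most-significant first: 0x5A013E7D.

0x5A013E7D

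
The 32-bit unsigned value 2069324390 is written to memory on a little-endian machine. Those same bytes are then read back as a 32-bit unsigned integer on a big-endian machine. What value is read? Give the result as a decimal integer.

2069324390 in 32-bit hexadecimal is 0x7B576266.
Stored little-endian, the bytes at ascending addresses are 66 62 57 7B.
Read back as big-endian, the last byte is least significant, giving 0x6662577B.
0x6662577B = 1717720955.

1717720955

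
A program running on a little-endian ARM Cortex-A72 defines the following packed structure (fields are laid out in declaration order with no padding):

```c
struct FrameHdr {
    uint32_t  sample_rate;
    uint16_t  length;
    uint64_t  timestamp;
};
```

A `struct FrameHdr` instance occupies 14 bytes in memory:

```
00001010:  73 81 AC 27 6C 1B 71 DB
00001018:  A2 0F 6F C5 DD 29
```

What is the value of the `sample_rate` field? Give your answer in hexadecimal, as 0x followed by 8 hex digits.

0x27AC8173

`sample_rate` is the first field, at byte offset 0, occupying 4 bytes.
Bytes at offsets 0..3: 73 81 AC 27.
Little-endian: lowest address holds the least-significant byte.
Reassemble most-significant byte first: 27 AC 81 73 → 0x27AC8173.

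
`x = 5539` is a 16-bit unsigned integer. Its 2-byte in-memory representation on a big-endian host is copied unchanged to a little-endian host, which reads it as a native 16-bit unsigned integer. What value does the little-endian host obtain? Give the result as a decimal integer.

41749

5539 in 16-bit hexadecimal is 0x15A3.
Stored big-endian, the bytes at ascending addresses are 15 A3.
Read back as little-endian, the first byte is least significant, giving 0xA315.
0xA315 = 41749.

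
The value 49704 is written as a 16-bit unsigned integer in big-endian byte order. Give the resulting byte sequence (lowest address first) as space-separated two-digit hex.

C2 28

49704 in hexadecimal, padded to 16 bits, is 0xC228.
Split into bytes (most-significant first): C2 28.
Big-endian: lowest address holds the most-significant byte.
So the memory order matches the most-significant-first order: C2 28.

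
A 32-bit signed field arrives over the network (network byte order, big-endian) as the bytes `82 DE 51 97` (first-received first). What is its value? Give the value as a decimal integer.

Big-endian: lowest address holds the most-significant byte.
The bytes are already most-significant first: 0x82DE5197.
Top bit is set, so as a signed 32-bit value this is 0x82DE5197 − 2^32 = -2099359337.

-2099359337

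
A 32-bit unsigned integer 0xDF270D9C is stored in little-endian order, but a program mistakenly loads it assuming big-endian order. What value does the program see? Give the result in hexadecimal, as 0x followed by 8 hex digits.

0x9C0D27DF

Stored little-endian, the bytes at ascending addresses are 9C 0D 27 DF.
Read back as big-endian, the last byte is least significant, giving 0x9C0D27DF.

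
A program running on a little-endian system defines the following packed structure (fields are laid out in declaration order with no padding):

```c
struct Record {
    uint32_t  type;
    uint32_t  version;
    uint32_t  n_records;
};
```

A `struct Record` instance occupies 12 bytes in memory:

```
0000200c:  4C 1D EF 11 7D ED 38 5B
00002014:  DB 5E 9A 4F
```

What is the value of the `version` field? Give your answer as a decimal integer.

1530457469

`version` follows `type` (4 bytes), so it starts at byte offset 4 and occupies 4 bytes.
Bytes at offsets 4..7: 7D ED 38 5B.
Little-endian: lowest address holds the least-significant byte.
Reassemble most-significant byte first: 5B 38 ED 7D → 0x5B38ED7D.
0x5B38ED7D = 1530457469.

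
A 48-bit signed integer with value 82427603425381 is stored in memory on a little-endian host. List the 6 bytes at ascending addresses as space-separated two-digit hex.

65 98 05 AC F7 4A

82427603425381 in hexadecimal, padded to 48 bits, is 0x4AF7AC059865.
Split into bytes (most-significant first): 4A F7 AC 05 98 65.
Little-endian: lowest address holds the least-significant byte.
So at ascending addresses the bytes are 65 98 05 AC F7 4A.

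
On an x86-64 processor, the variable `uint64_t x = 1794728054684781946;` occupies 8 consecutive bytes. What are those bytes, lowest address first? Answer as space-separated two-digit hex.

1794728054684781946 in hexadecimal, padded to 64 bits, is 0x18E827A827EA0D7A.
Split into bytes (most-significant first): 18 E8 27 A8 27 EA 0D 7A.
Little-endian stores the least-significant byte at the lowest address.
So at ascending addresses the bytes are 7A 0D EA 27 A8 27 E8 18.

7A 0D EA 27 A8 27 E8 18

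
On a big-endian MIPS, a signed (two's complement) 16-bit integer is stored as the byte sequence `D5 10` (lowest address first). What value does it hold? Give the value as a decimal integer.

In big-endian order the high byte comes first in memory.
The bytes are already most-significant first: 0xD510.
Top bit is set, so as a signed 16-bit value this is 0xD510 − 2^16 = -10992.

-10992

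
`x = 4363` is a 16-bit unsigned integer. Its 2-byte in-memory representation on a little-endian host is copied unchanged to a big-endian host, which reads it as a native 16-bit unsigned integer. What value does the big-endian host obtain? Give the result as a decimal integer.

4363 in 16-bit hexadecimal is 0x110B.
Stored little-endian, the bytes at ascending addresses are 0B 11.
Read back as big-endian, the last byte is least significant, giving 0x0B11.
0x0B11 = 2833.

2833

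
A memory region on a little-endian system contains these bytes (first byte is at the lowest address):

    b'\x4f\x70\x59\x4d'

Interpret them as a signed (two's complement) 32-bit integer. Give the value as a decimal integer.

Little-endian stores the least-significant byte at the lowest address.
Reassemble most-significant byte first: 4D 59 70 4F → 0x4D59704F.
0x4D59704F = 1297707087.

1297707087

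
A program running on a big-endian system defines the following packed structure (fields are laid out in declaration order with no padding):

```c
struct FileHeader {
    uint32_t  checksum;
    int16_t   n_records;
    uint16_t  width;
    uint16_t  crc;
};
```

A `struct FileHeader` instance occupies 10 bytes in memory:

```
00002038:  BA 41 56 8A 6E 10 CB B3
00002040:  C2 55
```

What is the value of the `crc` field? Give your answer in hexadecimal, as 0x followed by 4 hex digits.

`crc` follows `checksum` (4 B), `n_records` (2 B), `width` (2 B), so it starts at offset 4 + 2 + 2 = 8 and occupies 2 bytes.
Bytes at offsets 8..9: C2 55.
Big-endian: lowest address holds the most-significant byte.
The bytes are already most-significant first: 0xC255.

0xC255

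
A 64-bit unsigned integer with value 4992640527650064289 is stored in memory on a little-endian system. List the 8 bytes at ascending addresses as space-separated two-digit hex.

A1 07 CD 95 1B 6C 49 45

4992640527650064289 in hexadecimal, padded to 64 bits, is 0x45496C1B95CD07A1.
Split into bytes (most-significant first): 45 49 6C 1B 95 CD 07 A1.
Little-endian: lowest address holds the least-significant byte.
So at ascending addresses the bytes are A1 07 CD 95 1B 6C 49 45.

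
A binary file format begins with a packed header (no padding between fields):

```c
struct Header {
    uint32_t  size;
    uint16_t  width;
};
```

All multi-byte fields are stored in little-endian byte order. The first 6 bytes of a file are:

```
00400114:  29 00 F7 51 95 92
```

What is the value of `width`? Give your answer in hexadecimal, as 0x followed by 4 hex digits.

`width` follows `size` (4 bytes), so it starts at byte offset 4 and occupies 2 bytes.
Bytes at offsets 4..5: 95 92.
In little-endian order the low byte comes first in memory.
Reassemble most-significant byte first: 92 95 → 0x9295.

0x9295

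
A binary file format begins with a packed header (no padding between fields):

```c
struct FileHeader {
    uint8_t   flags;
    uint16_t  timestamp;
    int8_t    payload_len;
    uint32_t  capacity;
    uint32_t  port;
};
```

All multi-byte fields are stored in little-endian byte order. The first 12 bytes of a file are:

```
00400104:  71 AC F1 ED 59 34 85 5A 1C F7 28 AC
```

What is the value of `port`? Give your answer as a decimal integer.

2888365852

`port` follows `flags` (1 B), `timestamp` (2 B), `payload_len` (1 B), `capacity` (4 B), so it starts at offset 1 + 2 + 1 + 4 = 8 and occupies 4 bytes.
Bytes at offsets 8..11: 1C F7 28 AC.
Little-endian stores the least-significant byte at the lowest address.
Reassemble most-significant byte first: AC 28 F7 1C → 0xAC28F71C.
0xAC28F71C = 2888365852.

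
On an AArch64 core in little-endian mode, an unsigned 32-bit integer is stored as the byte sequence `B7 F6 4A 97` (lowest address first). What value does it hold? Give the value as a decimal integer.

Little-endian stores the least-significant byte at the lowest address.
Reassemble most-significant byte first: 97 4A F6 B7 → 0x974AF6B7.
0x974AF6B7 = 2538272439.

2538272439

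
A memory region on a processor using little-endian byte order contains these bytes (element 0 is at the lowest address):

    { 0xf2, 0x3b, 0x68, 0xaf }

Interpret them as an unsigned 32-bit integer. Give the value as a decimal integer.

2942843890

In little-endian order the low byte comes first in memory.
Reassemble most-significant byte first: AF 68 3B F2 → 0xAF683BF2.
0xAF683BF2 = 2942843890.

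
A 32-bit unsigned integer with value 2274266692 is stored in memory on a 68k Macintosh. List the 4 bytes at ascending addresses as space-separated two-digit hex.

87 8E 8E 44

2274266692 in hexadecimal, padded to 32 bits, is 0x878E8E44.
Split into bytes (most-significant first): 87 8E 8E 44.
Big-endian: lowest address holds the most-significant byte.
So the memory order matches the most-significant-first order: 87 8E 8E 44.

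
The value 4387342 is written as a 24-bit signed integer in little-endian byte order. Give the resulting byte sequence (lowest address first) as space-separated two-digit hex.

0E F2 42

4387342 in hexadecimal, padded to 24 bits, is 0x42F20E.
Split into bytes (most-significant first): 42 F2 0E.
Little-endian stores the least-significant byte at the lowest address.
So at ascending addresses the bytes are 0E F2 42.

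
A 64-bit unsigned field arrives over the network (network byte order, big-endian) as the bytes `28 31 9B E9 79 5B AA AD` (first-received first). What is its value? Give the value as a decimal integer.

2896267462441675437

Big-endian: lowest address holds the most-significant byte.
The bytes are already most-significant first: 0x28319BE9795BAAAD.
0x28319BE9795BAAAD = 2896267462441675437.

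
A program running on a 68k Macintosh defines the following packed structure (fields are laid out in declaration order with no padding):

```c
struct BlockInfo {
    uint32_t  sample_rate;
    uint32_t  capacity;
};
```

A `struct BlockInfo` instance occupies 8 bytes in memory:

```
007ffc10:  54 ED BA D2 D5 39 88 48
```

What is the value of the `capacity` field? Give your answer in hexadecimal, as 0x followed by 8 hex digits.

`capacity` follows `sample_rate` (4 bytes), so it starts at byte offset 4 and occupies 4 bytes.
Bytes at offsets 4..7: D5 39 88 48.
Big-endian stores the most-significant byte at the lowest address.
The bytes are already most-significant first: 0xD5398848.

0xD5398848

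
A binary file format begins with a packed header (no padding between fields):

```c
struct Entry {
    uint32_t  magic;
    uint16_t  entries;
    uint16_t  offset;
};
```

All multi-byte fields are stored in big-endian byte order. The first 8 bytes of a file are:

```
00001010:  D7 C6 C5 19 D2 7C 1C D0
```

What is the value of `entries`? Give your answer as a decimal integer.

53884

`entries` follows `magic` (4 bytes), so it starts at byte offset 4 and occupies 2 bytes.
Bytes at offsets 4..5: D2 7C.
In big-endian order the high byte comes first in memory.
The bytes are already most-significant first: 0xD27C.
0xD27C = 53884.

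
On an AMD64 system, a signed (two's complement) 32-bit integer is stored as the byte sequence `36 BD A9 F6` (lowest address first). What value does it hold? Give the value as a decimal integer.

Little-endian stores the least-significant byte at the lowest address.
Reassemble most-significant byte first: F6 A9 BD 36 → 0xF6A9BD36.
Top bit is set, so as a signed 32-bit value this is 0xF6A9BD36 − 2^32 = -156648138.

-156648138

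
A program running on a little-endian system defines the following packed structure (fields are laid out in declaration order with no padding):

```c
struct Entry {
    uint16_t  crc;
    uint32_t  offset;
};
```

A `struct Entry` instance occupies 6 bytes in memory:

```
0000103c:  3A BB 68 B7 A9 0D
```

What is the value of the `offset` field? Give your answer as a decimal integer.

`offset` follows `crc` (2 bytes), so it starts at byte offset 2 and occupies 4 bytes.
Bytes at offsets 2..5: 68 B7 A9 0D.
Little-endian stores the least-significant byte at the lowest address.
Reassemble most-significant byte first: 0D A9 B7 68 → 0x0DA9B768.
0x0DA9B768 = 229226344.

229226344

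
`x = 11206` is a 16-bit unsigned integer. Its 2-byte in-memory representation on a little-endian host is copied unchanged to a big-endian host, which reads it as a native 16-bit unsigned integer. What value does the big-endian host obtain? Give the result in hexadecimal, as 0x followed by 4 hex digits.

0xC62B

11206 in 16-bit hexadecimal is 0x2BC6.
Stored little-endian, the bytes at ascending addresses are C6 2B.
Read back as big-endian, the last byte is least significant, giving 0xC62B.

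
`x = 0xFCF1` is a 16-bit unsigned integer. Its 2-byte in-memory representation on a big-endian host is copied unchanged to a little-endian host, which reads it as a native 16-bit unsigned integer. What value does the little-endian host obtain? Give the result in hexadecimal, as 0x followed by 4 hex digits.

Stored big-endian, the bytes at ascending addresses are FC F1.
Read back as little-endian, the first byte is least significant, giving 0xF1FC.

0xF1FC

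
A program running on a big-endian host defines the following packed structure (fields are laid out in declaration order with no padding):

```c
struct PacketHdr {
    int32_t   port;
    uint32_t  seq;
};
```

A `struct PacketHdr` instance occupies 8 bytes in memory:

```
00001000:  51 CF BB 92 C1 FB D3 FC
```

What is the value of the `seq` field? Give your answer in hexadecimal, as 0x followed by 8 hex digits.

0xC1FBD3FC

`seq` follows `port` (4 bytes), so it starts at byte offset 4 and occupies 4 bytes.
Bytes at offsets 4..7: C1 FB D3 FC.
Big-endian stores the most-significant byte at the lowest address.
The bytes are already most-significant first: 0xC1FBD3FC.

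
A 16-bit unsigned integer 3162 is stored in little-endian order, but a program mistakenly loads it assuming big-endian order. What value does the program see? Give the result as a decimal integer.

23052

3162 in 16-bit hexadecimal is 0x0C5A.
Stored little-endian, the bytes at ascending addresses are 5A 0C.
Read back as big-endian, the last byte is least significant, giving 0x5A0C.
0x5A0C = 23052.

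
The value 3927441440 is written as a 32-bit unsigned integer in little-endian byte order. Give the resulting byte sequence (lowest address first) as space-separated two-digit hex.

20 00 18 EA

3927441440 in hexadecimal, padded to 32 bits, is 0xEA180020.
Split into bytes (most-significant first): EA 18 00 20.
In little-endian order the low byte comes first in memory.
So at ascending addresses the bytes are 20 00 18 EA.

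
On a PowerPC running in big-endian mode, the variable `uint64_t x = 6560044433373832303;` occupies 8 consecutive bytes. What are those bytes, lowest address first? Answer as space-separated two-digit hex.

6560044433373832303 in hexadecimal, padded to 64 bits, is 0x5B09F5A7D206A46F.
Split into bytes (most-significant first): 5B 09 F5 A7 D2 06 A4 6F.
Big-endian: lowest address holds the most-significant byte.
So the memory order matches the most-significant-first order: 5B 09 F5 A7 D2 06 A4 6F.

5B 09 F5 A7 D2 06 A4 6F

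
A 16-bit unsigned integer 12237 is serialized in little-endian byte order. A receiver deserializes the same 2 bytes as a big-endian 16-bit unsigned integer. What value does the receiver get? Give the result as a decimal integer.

52527

12237 in 16-bit hexadecimal is 0x2FCD.
Stored little-endian, the bytes at ascending addresses are CD 2F.
Read back as big-endian, the last byte is least significant, giving 0xCD2F.
0xCD2F = 52527.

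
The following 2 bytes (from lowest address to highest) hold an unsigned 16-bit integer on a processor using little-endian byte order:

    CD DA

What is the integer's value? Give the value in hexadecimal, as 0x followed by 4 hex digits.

In little-endian order the low byte comes first in memory.
Reassemble most-significant byte first: DA CD → 0xDACD.

0xDACD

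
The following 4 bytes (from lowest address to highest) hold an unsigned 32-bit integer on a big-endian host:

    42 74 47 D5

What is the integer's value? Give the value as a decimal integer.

Big-endian stores the most-significant byte at the lowest address.
The bytes are already most-significant first: 0x427447D5.
0x427447D5 = 1114916821.

1114916821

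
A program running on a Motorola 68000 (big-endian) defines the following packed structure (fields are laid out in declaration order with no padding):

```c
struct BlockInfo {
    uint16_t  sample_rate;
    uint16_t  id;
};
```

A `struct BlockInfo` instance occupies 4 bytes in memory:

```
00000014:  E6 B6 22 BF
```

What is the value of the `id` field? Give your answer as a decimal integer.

`id` follows `sample_rate` (2 bytes), so it starts at byte offset 2 and occupies 2 bytes.
Bytes at offsets 2..3: 22 BF.
In big-endian order the high byte comes first in memory.
The bytes are already most-significant first: 0x22BF.
0x22BF = 8895.

8895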